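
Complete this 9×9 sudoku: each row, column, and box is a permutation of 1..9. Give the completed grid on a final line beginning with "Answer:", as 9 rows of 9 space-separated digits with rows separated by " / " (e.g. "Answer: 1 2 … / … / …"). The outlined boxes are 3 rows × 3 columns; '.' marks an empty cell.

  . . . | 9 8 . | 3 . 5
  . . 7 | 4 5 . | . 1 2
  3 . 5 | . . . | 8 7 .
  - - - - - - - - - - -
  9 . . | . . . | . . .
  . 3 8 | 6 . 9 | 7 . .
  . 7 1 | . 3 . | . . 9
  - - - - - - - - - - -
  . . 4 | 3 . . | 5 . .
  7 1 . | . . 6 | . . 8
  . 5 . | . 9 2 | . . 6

Step 1. [r9c4∈{1,7,8}] r9c4 is the only open cell in row 9 admitting 7 ⇒ r9c4=7.
Step 2. [r7c5∈{1}] r7c5 is down to just 1, so r7c5=1.
Step 3. [r3c2∈{2,4,6,9}] in row 3, 9 fits only at r3c2. So r3c2=9.
Step 4. [r8c5∈{4}] r8c5 has the single candidate 4. So r8c5=4.
Step 5. [r5c5∈{2}] r5c5's peers cover all but 2, so r5c5=2.
Step 6. [r1c1∈{1,2,4,6}] r1c1 is the only open cell in col 1 admitting 1 ⇒ r1c1=1.
Step 7. [r8c3∈{2,3,9}] across col 3, 9 lands solely at r8c3 ⇒ r8c3=9.
Step 8. [r7c6∈{8}] only 8 remains possible at r7c6. So r7c6=8.
Step 9. [r8c7∈{2}] r8c7 has the single candidate 2. So r8c7=2.
Step 10. [r1c2∈{2,4,6}] box 1 places 4 nowhere but r1c2, so r1c2=4.
Step 11. [r1c8∈{6}] only 6 remains possible at r1c8. So r1c8=6.
Step 12. [r4c3∈{2,6}] r4c3 is the only open cell in col 3 admitting 6, so r4c3=6.
Step 13. [r4c9∈{1,3,4}] r4c9 is the only open cell in col 9 admitting 3, so r4c9=3.
Step 14. [r4c2∈{2}] r4c2 is down to just 2 ⇒ r4c2=2.
Step 15. [r6c8∈{2,4,5,8}] r6c8 is the only open cell in row 6 admitting 2 ⇒ r6c8=2.
Step 16. [r4c8∈{4,5,8}] across col 8, 8 lands solely at r4c8 ⇒ r4c8=8.
Step 17. [r5c8∈{4,5}] 5 has one home in col 8: r5c8, so r5c8=5.
Step 18. [r6c1∈{4,5}] 5 has one home in col 1: r6c1. So r6c1=5.
Step 19. [r4c6∈{1,4,5,7}] in col 6, 5 fits only at r4c6. So r4c6=5.
Step 20. [r4c7∈{1,4}] across row 4, 4 lands solely at r4c7, so r4c7=4.
Step 21. [r2c2∈{6,8}] r2c2 is the only open cell in col 2 admitting 8, so r2c2=8.
Step 22. [r8c8∈{3}] nothing but 3 survives at r8c8, so r8c8=3.
Step 23. [r7c1∈{2,6}] row 7 places 2 nowhere but r7c1. So r7c1=2.
Step 24. [r4c4∈{1}] r4c4 has the single candidate 1 ⇒ r4c4=1.
Step 25. [r6c7∈{6}] r6c7 is down to just 6 ⇒ r6c7=6.
Step 26. [r7c2∈{6}] nothing but 6 survives at r7c2, so r7c2=6.
Step 27. [r5c9∈{1}] r5c9 is down to just 1. So r5c9=1.
Step 28. [r1c3∈{2}] nothing but 2 survives at r1c3 ⇒ r1c3=2.
Step 29. [r3c6∈{1}] only 1 remains possible at r3c6, so r3c6=1.
Step 30. [r3c9∈{4}] r3c9's peers cover all but 4. So r3c9=4.
Step 31. [r4c5∈{7}] r4c5 is down to just 7, so r4c5=7.
Step 32. [r9c1∈{8}] r9c1 is down to just 8, so r9c1=8.
Step 33. [r3c4∈{2}] r3c4 has the single candidate 2, so r3c4=2.
Step 34. [r9c8∈{4}] r9c8 has the single candidate 4 ⇒ r9c8=4.
Step 35. [r5c1∈{4}] r5c1 is down to just 4 ⇒ r5c1=4.
Step 36. [r9c7∈{1}] r9c7's peers cover all but 1, so r9c7=1.
Step 37. [r6c6∈{4}] r6c6 is down to just 4. So r6c6=4.
Step 38. [r7c9∈{7}] r7c9 is down to just 7, so r7c9=7.
Step 39. [r8c4∈{5}] r8c4's peers cover all but 5, so r8c4=5.
Step 40. [r1c6∈{7}] r1c6 has the single candidate 7. So r1c6=7.
Step 41. [r7c8∈{9}] r7c8 is down to just 9 ⇒ r7c8=9.
Step 42. [r2c1∈{6}] only 6 remains possible at r2c1. So r2c1=6.
Step 43. [r2c7∈{9}] nothing but 9 survives at r2c7, so r2c7=9.
Step 44. [r9c3∈{3}] only 3 remains possible at r9c3, so r9c3=3.
Step 45. [r3c5∈{6}] only 6 remains possible at r3c5. So r3c5=6.
Step 46. [r2c6∈{3}] r2c6 is down to just 3 ⇒ r2c6=3.
Step 47. [r6c4∈{8}] r6c4's peers cover all but 8. So r6c4=8.

Answer: 1 4 2 9 8 7 3 6 5 / 6 8 7 4 5 3 9 1 2 / 3 9 5 2 6 1 8 7 4 / 9 2 6 1 7 5 4 8 3 / 4 3 8 6 2 9 7 5 1 / 5 7 1 8 3 4 6 2 9 / 2 6 4 3 1 8 5 9 7 / 7 1 9 5 4 6 2 3 8 / 8 5 3 7 9 2 1 4 6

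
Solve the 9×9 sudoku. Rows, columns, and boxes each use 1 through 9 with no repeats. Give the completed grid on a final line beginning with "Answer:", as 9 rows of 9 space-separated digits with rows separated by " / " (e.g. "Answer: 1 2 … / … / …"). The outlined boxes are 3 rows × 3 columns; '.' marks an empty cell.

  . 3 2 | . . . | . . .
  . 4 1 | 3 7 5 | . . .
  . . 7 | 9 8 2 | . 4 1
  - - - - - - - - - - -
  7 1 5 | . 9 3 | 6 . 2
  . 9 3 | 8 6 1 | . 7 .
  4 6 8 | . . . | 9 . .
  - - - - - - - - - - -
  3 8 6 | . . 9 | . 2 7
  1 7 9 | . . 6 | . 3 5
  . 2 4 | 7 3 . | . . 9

Step 1. [r1c4∈{1,4,6}] across col 4, 6 lands solely at r1c4. So r1c4=6.
Step 2. [r1c9∈{8}] r1c9's peers cover all but 8, so r1c9=8.
Step 3. [r5c7∈{4,5}] in row 5, 5 fits only at r5c7. So r5c7=5.
Step 4. [r7c4∈{1,4,5}] across col 4, 1 lands solely at r7c4, so r7c4=1.
Step 5. [r8c7∈{4,8}] row 8 places 8 nowhere but r8c7, so r8c7=8.
Step 6. [r7c5∈{4,5}] row 7 places 5 nowhere but r7c5 ⇒ r7c5=5.
Step 7. [r3c2∈{5}] r3c2 has the single candidate 5, so r3c2=5.
Step 8. [r2c9∈{6}] r2c9 has the single candidate 6, so r2c9=6.
Step 9. [r6c5∈{2}] r6c5's peers cover all but 2 ⇒ r6c5=2.
Step 10. [r8c5∈{4}] r8c5 has the single candidate 4. So r8c5=4.
Step 11. [r2c8∈{9}] r2c8 has the single candidate 9. So r2c8=9.
Step 12. [r9c7∈{1}] only 1 remains possible at r9c7. So r9c7=1.
Step 13. [r1c5∈{1}] r1c5 has the single candidate 1, so r1c5=1.
Step 14. [r2c1∈{8}] r2c1 has the single candidate 8, so r2c1=8.
Step 15. [r1c1∈{9}] r1c1 has the single candidate 9, so r1c1=9.
Step 16. [r5c9∈{4}] r5c9 is down to just 4 ⇒ r5c9=4.
Step 17. [r1c6∈{4}] r1c6 is down to just 4, so r1c6=4.
Step 18. [r1c8∈{5}] r1c8's peers cover all but 5, so r1c8=5.
Step 19. [r6c6∈{7}] r6c6 is down to just 7. So r6c6=7.
Step 20. [r9c8∈{6}] nothing but 6 survives at r9c8. So r9c8=6.
Step 21. [r4c8∈{8}] r4c8 has the single candidate 8, so r4c8=8.
Step 22. [r4c4∈{4}] r4c4 has the single candidate 4 ⇒ r4c4=4.
Step 23. [r3c1∈{6}] only 6 remains possible at r3c1, so r3c1=6.
Step 24. [r6c4∈{5}] only 5 remains possible at r6c4 ⇒ r6c4=5.
Step 25. [r7c7∈{4}] r7c7 is down to just 4, so r7c7=4.
Step 26. [r3c7∈{3}] nothing but 3 survives at r3c7 ⇒ r3c7=3.
Step 27. [r2c7∈{2}] r2c7's peers cover all but 2 ⇒ r2c7=2.
Step 28. [r1c7∈{7}] r1c7 has the single candidate 7. So r1c7=7.
Step 29. [r9c1∈{5}] r9c1 has the single candidate 5, so r9c1=5.
Step 30. [r8c4∈{2}] r8c4's peers cover all but 2, so r8c4=2.
Step 31. [r6c8∈{1}] r6c8 has the single candidate 1. So r6c8=1.
Step 32. [r6c9∈{3}] r6c9's peers cover all but 3. So r6c9=3.
Step 33. [r9c6∈{8}] r9c6 is down to just 8, so r9c6=8.
Step 34. [r5c1∈{2}] r5c1 is down to just 2 ⇒ r5c1=2.

Answer: 9 3 2 6 1 4 7 5 8 / 8 4 1 3 7 5 2 9 6 / 6 5 7 9 8 2 3 4 1 / 7 1 5 4 9 3 6 8 2 / 2 9 3 8 6 1 5 7 4 / 4 6 8 5 2 7 9 1 3 / 3 8 6 1 5 9 4 2 7 / 1 7 9 2 4 6 8 3 5 / 5 2 4 7 3 8 1 6 9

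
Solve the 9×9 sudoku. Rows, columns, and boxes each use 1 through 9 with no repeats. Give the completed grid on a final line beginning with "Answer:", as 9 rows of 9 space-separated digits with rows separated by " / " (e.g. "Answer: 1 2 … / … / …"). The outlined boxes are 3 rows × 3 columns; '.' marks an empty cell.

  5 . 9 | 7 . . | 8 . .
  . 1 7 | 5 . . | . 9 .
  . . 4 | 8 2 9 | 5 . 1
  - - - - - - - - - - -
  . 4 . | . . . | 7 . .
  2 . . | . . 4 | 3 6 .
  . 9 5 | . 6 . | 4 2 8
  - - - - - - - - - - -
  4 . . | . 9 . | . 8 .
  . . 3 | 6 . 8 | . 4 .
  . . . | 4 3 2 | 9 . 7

Step 1. [r4c8∈{1,5}] in box 6, 1 fits only at r4c8, so r4c8=1.
Step 2. [r7c3∈{1,2,6}] col 3 places 2 nowhere but r7c3 ⇒ r7c3=2.
Step 3. [r1c8∈{3}] nothing but 3 survives at r1c8, so r1c8=3.
Step 4. [r7c4∈{1}] r7c4 has the single candidate 1, so r7c4=1.
Step 5. [r2c6∈{3,6}] r2c6 is the only open cell in box 2 admitting 3. So r2c6=3.
Step 6. [r4c6∈{5}] r4c6's peers cover all but 5 ⇒ r4c6=5.
Step 7. [r5c9∈{5,9}] 5 has one home in row 5: r5c9 ⇒ r5c9=5.
Step 8. [r7c2∈{5,6,7}] in row 7, 5 fits only at r7c2 ⇒ r7c2=5.
Step 9. [r4c5∈{8}] nothing but 8 survives at r4c5 ⇒ r4c5=8.
Step 10. [r8c2∈{7}] r8c2 is down to just 7. So r8c2=7.
Step 11. [r1c6∈{1,6}] col 6 places 6 nowhere but r1c6. So r1c6=6.
Step 12. [r6c6∈{1,7}] r6c6 is the only open cell in col 6 admitting 1 ⇒ r6c6=1.
Step 13. [r8c9∈{2}] nothing but 2 survives at r8c9. So r8c9=2.
Step 14. [r2c1∈{6,8}] across row 2, 8 lands solely at r2c1. So r2c1=8.
Step 15. [r4c4∈{2,3,9}] row 4 places 2 nowhere but r4c4. So r4c4=2.
Step 16. [r4c1∈{3,6}] row 4 places 3 nowhere but r4c1 ⇒ r4c1=3.
Step 17. [r7c7∈{6}] r7c7 has the single candidate 6 ⇒ r7c7=6.
Step 18. [r3c1∈{6}] only 6 remains possible at r3c1, so r3c1=6.
Step 19. [r5c2∈{8}] r5c2's peers cover all but 8, so r5c2=8.
Step 20. [r9c3∈{1,6,8}] in row 9, 8 fits only at r9c3 ⇒ r9c3=8.
Step 21. [r1c9∈{4}] r1c9 is down to just 4. So r1c9=4.
Step 22. [r8c1∈{1,9}] 9 has one home in row 8: r8c1 ⇒ r8c1=9.
Step 23. [r5c5∈{7}] r5c5's peers cover all but 7. So r5c5=7.
Step 24. [r3c8∈{7}] nothing but 7 survives at r3c8 ⇒ r3c8=7.
Step 25. [r1c5∈{1}] nothing but 1 survives at r1c5. So r1c5=1.
Step 26. [r8c7∈{1}] r8c7 is down to just 1, so r8c7=1.
Step 27. [r9c2∈{6}] nothing but 6 survives at r9c2. So r9c2=6.
Step 28. [r2c7∈{2}] r2c7 has the single candidate 2. So r2c7=2.
Step 29. [r1c2∈{2}] r1c2 is down to just 2. So r1c2=2.
Step 30. [r4c9∈{9}] r4c9's peers cover all but 9. So r4c9=9.
Step 31. [r3c2∈{3}] r3c2 is down to just 3 ⇒ r3c2=3.
Step 32. [r5c3∈{1}] r5c3 is down to just 1 ⇒ r5c3=1.
Step 33. [r9c8∈{5}] r9c8 has the single candidate 5. So r9c8=5.
Step 34. [r8c5∈{5}] r8c5 has the single candidate 5 ⇒ r8c5=5.
Step 35. [r2c5∈{4}] only 4 remains possible at r2c5, so r2c5=4.
Step 36. [r7c9∈{3}] nothing but 3 survives at r7c9 ⇒ r7c9=3.
Step 37. [r5c4∈{9}] r5c4 is down to just 9 ⇒ r5c4=9.
Step 38. [r6c4∈{3}] r6c4 is down to just 3. So r6c4=3.
Step 39. [r2c9∈{6}] r2c9 has the single candidate 6. So r2c9=6.
Step 40. [r4c3∈{6}] only 6 remains possible at r4c3. So r4c3=6.
Step 41. [r7c6∈{7}] r7c6 is down to just 7 ⇒ r7c6=7.
Step 42. [r6c1∈{7}] only 7 remains possible at r6c1, so r6c1=7.
Step 43. [r9c1∈{1}] r9c1 is down to just 1. So r9c1=1.

Answer: 5 2 9 7 1 6 8 3 4 / 8 1 7 5 4 3 2 9 6 / 6 3 4 8 2 9 5 7 1 / 3 4 6 2 8 5 7 1 9 / 2 8 1 9 7 4 3 6 5 / 7 9 5 3 6 1 4 2 8 / 4 5 2 1 9 7 6 8 3 / 9 7 3 6 5 8 1 4 2 / 1 6 8 4 3 2 9 5 7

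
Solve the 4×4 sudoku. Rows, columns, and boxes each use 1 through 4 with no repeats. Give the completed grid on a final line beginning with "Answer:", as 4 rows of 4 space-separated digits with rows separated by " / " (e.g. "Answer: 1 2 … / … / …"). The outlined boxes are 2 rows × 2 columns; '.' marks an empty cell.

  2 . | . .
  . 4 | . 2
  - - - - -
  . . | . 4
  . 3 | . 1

Step 1. [r1c2∈{1}] only 1 remains possible at r1c2 ⇒ r1c2=1.
Step 2. [r3c3∈{2,3}] row 3 places 3 nowhere but r3c3, so r3c3=3.
Step 3. [r3c2∈{2}] r3c2 is down to just 2, so r3c2=2.
Step 4. [r3c1∈{1}] only 1 remains possible at r3c1 ⇒ r3c1=1.
Step 5. [r1c3∈{4}] r1c3 has the single candidate 4. So r1c3=4.
Step 6. [r1c4∈{3}] r1c4's peers cover all but 3. So r1c4=3.
Step 7. [r2c1∈{3}] r2c1's peers cover all but 3, so r2c1=3.
Step 8. [r2c3∈{1}] nothing but 1 survives at r2c3. So r2c3=1.
Step 9. [r4c3∈{2}] r4c3's peers cover all but 2. So r4c3=2.
Step 10. [r4c1∈{4}] r4c1 is down to just 4, so r4c1=4.

Answer: 2 1 4 3 / 3 4 1 2 / 1 2 3 4 / 4 3 2 1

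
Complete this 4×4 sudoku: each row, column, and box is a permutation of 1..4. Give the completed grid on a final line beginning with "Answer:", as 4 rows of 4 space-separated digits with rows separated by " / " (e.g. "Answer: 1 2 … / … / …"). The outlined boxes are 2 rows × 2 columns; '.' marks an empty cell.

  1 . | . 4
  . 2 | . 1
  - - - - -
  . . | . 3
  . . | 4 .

Step 1. [r1c2∈{3}] only 3 remains possible at r1c2, so r1c2=3.
Step 2. [r3c2∈{1,4}] across col 2, 4 lands solely at r3c2, so r3c2=4.
Step 3. [r3c1∈{2}] r3c1 has the single candidate 2. So r3c1=2.
Step 4. [r1c3∈{2}] r1c3 is down to just 2 ⇒ r1c3=2.
Step 5. [r4c4∈{2}] r4c4 is down to just 2. So r4c4=2.
Step 6. [r2c3∈{3}] r2c3's peers cover all but 3, so r2c3=3.
Step 7. [r4c1∈{3}] only 3 remains possible at r4c1 ⇒ r4c1=3.
Step 8. [r2c1∈{4}] r2c1's peers cover all but 4. So r2c1=4.
Step 9. [r3c3∈{1}] r3c3's peers cover all but 1 ⇒ r3c3=1.
Step 10. [r4c2∈{1}] nothing but 1 survives at r4c2 ⇒ r4c2=1.

Answer: 1 3 2 4 / 4 2 3 1 / 2 4 1 3 / 3 1 4 2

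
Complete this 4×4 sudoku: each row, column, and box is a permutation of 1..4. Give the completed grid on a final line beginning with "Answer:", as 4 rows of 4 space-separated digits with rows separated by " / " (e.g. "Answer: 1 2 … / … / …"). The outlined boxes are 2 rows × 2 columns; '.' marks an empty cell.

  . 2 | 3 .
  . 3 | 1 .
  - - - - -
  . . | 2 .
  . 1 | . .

Step 1. [r2c1∈{4}] r2c1 is down to just 4 ⇒ r2c1=4.
Step 2. [r3c4∈{1,3,4}] across row 3, 1 lands solely at r3c4. So r3c4=1.
Step 3. [r4c4∈{3,4}] across col 4, 3 lands solely at r4c4, so r4c4=3.
Step 4. [r4c3∈{4}] r4c3 is down to just 4. So r4c3=4.
Step 5. [r1c4∈{4}] nothing but 4 survives at r1c4 ⇒ r1c4=4.
Step 6. [r1c1∈{1}] r1c1's peers cover all but 1 ⇒ r1c1=1.
Step 7. [r3c1∈{3}] nothing but 3 survives at r3c1. So r3c1=3.
Step 8. [r2c4∈{2}] r2c4 is down to just 2. So r2c4=2.
Step 9. [r3c2∈{4}] only 4 remains possible at r3c2, so r3c2=4.
Step 10. [r4c1∈{2}] r4c1 has the single candidate 2. So r4c1=2.

Answer: 1 2 3 4 / 4 3 1 2 / 3 4 2 1 / 2 1 4 3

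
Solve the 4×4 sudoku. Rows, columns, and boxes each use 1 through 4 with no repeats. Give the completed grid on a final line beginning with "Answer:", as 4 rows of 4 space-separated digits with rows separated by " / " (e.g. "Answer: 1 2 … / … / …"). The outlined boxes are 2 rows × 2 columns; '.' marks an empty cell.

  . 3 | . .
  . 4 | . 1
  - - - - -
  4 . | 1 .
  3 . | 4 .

Step 1. [r1c3∈{2}] r1c3 is down to just 2 ⇒ r1c3=2.
Step 2. [r3c2∈{2}] nothing but 2 survives at r3c2, so r3c2=2.
Step 3. [r3c4∈{3}] r3c4's peers cover all but 3. So r3c4=3.
Step 4. [r4c4∈{2}] r4c4's peers cover all but 2. So r4c4=2.
Step 5. [r2c3∈{3}] r2c3 has the single candidate 3. So r2c3=3.
Step 6. [r1c1∈{1}] r1c1's peers cover all but 1 ⇒ r1c1=1.
Step 7. [r2c1∈{2}] r2c1's peers cover all but 2 ⇒ r2c1=2.
Step 8. [r4c2∈{1}] only 1 remains possible at r4c2, so r4c2=1.
Step 9. [r1c4∈{4}] r1c4's peers cover all but 4. So r1c4=4.

Answer: 1 3 2 4 / 2 4 3 1 / 4 2 1 3 / 3 1 4 2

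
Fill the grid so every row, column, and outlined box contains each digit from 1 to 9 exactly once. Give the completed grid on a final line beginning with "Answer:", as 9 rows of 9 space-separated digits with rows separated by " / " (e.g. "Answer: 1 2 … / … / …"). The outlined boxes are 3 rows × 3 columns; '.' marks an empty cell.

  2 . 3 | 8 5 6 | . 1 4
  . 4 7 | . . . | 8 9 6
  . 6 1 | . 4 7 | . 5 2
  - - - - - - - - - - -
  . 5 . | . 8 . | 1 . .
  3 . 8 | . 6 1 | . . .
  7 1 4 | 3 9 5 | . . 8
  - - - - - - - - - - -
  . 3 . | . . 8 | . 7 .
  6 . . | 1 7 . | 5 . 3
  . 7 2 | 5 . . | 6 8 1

Step 1. [r8c3∈{9}] r8c3's peers cover all but 9. So r8c3=9.
Step 2. [r6c7∈{2}] r6c7 has the single candidate 2, so r6c7=2.
Step 3. [r2c4∈{2}] r2c4 is down to just 2, so r2c4=2.
Step 4. [r7c9∈{9}] r7c9 has the single candidate 9, so r7c9=9.
Step 5. [r7c7∈{4}] nothing but 4 survives at r7c7. So r7c7=4.
Step 6. [r8c6∈{2,4}] r8c6 is the only open cell in row 8 admitting 4, so r8c6=4.
Step 7. [r4c9∈{7}] r4c9 has the single candidate 7. So r4c9=7.
Step 8. [r9c5∈{3}] only 3 remains possible at r9c5 ⇒ r9c5=3.
Step 9. [r4c1∈{9}] r4c1 has the single candidate 9. So r4c1=9.
Step 10. [r5c8∈{4}] only 4 remains possible at r5c8 ⇒ r5c8=4.
Step 11. [r7c3∈{5}] r7c3 is down to just 5 ⇒ r7c3=5.
Step 12. [r4c8∈{3,6}] row 4 places 3 nowhere but r4c8. So r4c8=3.
Step 13. [r1c7∈{7}] r1c7's peers cover all but 7 ⇒ r1c7=7.
Step 14. [r5c7∈{9}] only 9 remains possible at r5c7 ⇒ r5c7=9.
Step 15. [r5c2∈{2}] only 2 remains possible at r5c2, so r5c2=2.
Step 16. [r2c6∈{3}] r2c6's peers cover all but 3, so r2c6=3.
Step 17. [r7c1∈{1}] only 1 remains possible at r7c1, so r7c1=1.
Step 18. [r9c6∈{9}] r9c6's peers cover all but 9. So r9c6=9.
Step 19. [r6c8∈{6}] r6c8 has the single candidate 6. So r6c8=6.
Step 20. [r8c2∈{8}] r8c2 is down to just 8 ⇒ r8c2=8.
Step 21. [r7c4∈{6}] nothing but 6 survives at r7c4 ⇒ r7c4=6.
Step 22. [r1c2∈{9}] r1c2 has the single candidate 9, so r1c2=9.
Step 23. [r5c9∈{5}] r5c9's peers cover all but 5. So r5c9=5.
Step 24. [r2c5∈{1}] r2c5 is down to just 1 ⇒ r2c5=1.
Step 25. [r4c6∈{2}] r4c6's peers cover all but 2, so r4c6=2.
Step 26. [r3c1∈{8}] r3c1 is down to just 8. So r3c1=8.
Step 27. [r5c4∈{7}] r5c4 has the single candidate 7, so r5c4=7.
Step 28. [r3c7∈{3}] r3c7's peers cover all but 3 ⇒ r3c7=3.
Step 29. [r7c5∈{2}] nothing but 2 survives at r7c5. So r7c5=2.
Step 30. [r4c3∈{6}] only 6 remains possible at r4c3. So r4c3=6.
Step 31. [r8c8∈{2}] r8c8 has the single candidate 2 ⇒ r8c8=2.
Step 32. [r3c4∈{9}] r3c4's peers cover all but 9. So r3c4=9.
Step 33. [r4c4∈{4}] r4c4 has the single candidate 4. So r4c4=4.
Step 34. [r9c1∈{4}] r9c1's peers cover all but 4, so r9c1=4.
Step 35. [r2c1∈{5}] r2c1's peers cover all but 5. So r2c1=5.

Answer: 2 9 3 8 5 6 7 1 4 / 5 4 7 2 1 3 8 9 6 / 8 6 1 9 4 7 3 5 2 / 9 5 6 4 8 2 1 3 7 / 3 2 8 7 6 1 9 4 5 / 7 1 4 3 9 5 2 6 8 / 1 3 5 6 2 8 4 7 9 / 6 8 9 1 7 4 5 2 3 / 4 7 2 5 3 9 6 8 1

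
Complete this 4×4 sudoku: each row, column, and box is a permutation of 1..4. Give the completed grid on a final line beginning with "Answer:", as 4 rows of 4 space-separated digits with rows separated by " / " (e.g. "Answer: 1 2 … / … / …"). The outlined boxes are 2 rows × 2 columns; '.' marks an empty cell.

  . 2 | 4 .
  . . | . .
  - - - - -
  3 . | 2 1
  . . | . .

Step 1. [r2c2∈{1,3,4}] r2c2 is the only open cell in col 2 admitting 3 ⇒ r2c2=3.
Step 2. [r4c4∈{3,4}] r4c4 is the only open cell in col 4 admitting 4, so r4c4=4.
Step 3. [r1c1∈{1}] r1c1 has the single candidate 1 ⇒ r1c1=1.
Step 4. [r4c1∈{2}] r4c1 is down to just 2 ⇒ r4c1=2.
Step 5. [r2c1∈{4}] only 4 remains possible at r2c1 ⇒ r2c1=4.
Step 6. [r4c2∈{1}] r4c2's peers cover all but 1. So r4c2=1.
Step 7. [r2c3∈{1}] only 1 remains possible at r2c3 ⇒ r2c3=1.
Step 8. [r3c2∈{4}] r3c2's peers cover all but 4, so r3c2=4.
Step 9. [r4c3∈{3}] only 3 remains possible at r4c3. So r4c3=3.
Step 10. [r2c4∈{2}] r2c4 has the single candidate 2, so r2c4=2.
Step 11. [r1c4∈{3}] r1c4 is down to just 3 ⇒ r1c4=3.

Answer: 1 2 4 3 / 4 3 1 2 / 3 4 2 1 / 2 1 3 4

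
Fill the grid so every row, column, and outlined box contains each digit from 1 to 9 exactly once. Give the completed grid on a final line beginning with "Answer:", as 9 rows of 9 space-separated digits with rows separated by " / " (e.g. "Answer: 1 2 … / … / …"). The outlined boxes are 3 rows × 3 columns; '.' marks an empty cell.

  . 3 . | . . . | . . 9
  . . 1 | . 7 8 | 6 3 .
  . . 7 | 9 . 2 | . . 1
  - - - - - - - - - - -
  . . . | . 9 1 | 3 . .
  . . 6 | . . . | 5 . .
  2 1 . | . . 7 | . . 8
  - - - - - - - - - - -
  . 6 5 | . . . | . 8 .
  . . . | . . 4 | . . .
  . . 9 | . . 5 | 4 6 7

Step 1. [r7c1∈{1,3,4,7}] across row 7, 4 lands solely at r7c1. So r7c1=4.
Step 2. [r3c5∈{3,4,5,6}] row 3 places 3 nowhere but r3c5. So r3c5=3.
Step 3. [r5c8∈{1,2,4,7,9}] 1 has one home in row 5: r5c8, so r5c8=1.
Step 4. [r4c8∈{2,4,7}] in box 6, 7 fits only at r4c8, so r4c8=7.
Step 5. [r5c6∈{3}] only 3 remains possible at r5c6, so r5c6=3.
Step 6. [r7c4∈{1,2,3,7}] 7 has one home in row 7: r7c4, so r7c4=7.
Step 7. [r3c7∈{8}] nothing but 8 survives at r3c7, so r3c7=8.
Step 8. [r4c9∈{2,4,6}] r4c9 is the only open cell in col 9 admitting 6. So r4c9=6.
Step 9. [r4c4∈{2,4,5,8}] across row 4, 2 lands solely at r4c4, so r4c4=2.
Step 10. [r5c9∈{2,4}] row 5 places 2 nowhere but r5c9. So r5c9=2.
Step 11. [r6c8∈{4,9}] box 6 places 4 nowhere but r6c8, so r6c8=4.
Step 12. [r2c2∈{2,4,5,9}] across row 2, 2 lands solely at r2c2. So r2c2=2.
Step 13. [r9c2∈{8}] r9c2 has the single candidate 8, so r9c2=8.
Step 14. [r3c8∈{5}] r3c8 is down to just 5 ⇒ r3c8=5.
Step 15. [r8c3∈{2,3}] 2 has one home in col 3: r8c3, so r8c3=2.
Step 16. [r7c7∈{1,2,9}] in box 9, 2 fits only at r7c7 ⇒ r7c7=2.
Step 17. [r7c5∈{1}] nothing but 1 survives at r7c5 ⇒ r7c5=1.
Step 18. [r1c6∈{6}] r1c6 is down to just 6. So r1c6=6.
Step 19. [r5c2∈{4,7,9}] r5c2 is the only open cell in col 2 admitting 9, so r5c2=9.
Step 20. [r9c1∈{1,3}] 1 has one home in row 9: r9c1 ⇒ r9c1=1.
Step 21. [r8c1∈{3,7}] 3 has one home in col 1: r8c1 ⇒ r8c1=3.
Step 22. [r1c4∈{1,4,5}] in row 1, 1 fits only at r1c4, so r1c4=1.
Step 23. [r4c2∈{4,5}] col 2 places 5 nowhere but r4c2 ⇒ r4c2=5.
Step 24. [r4c1∈{8}] r4c1's peers cover all but 8. So r4c1=8.
Step 25. [r1c1∈{5}] r1c1 has the single candidate 5 ⇒ r1c1=5.
Step 26. [r1c5∈{4}] r1c5's peers cover all but 4. So r1c5=4.
Step 27. [r6c5∈{5,6}] 5 has one home in col 5: r6c5, so r6c5=5.
Step 28. [r8c5∈{6,8}] col 5 places 6 nowhere but r8c5. So r8c5=6.
Step 29. [r5c5∈{8}] only 8 remains possible at r5c5, so r5c5=8.
Step 30. [r6c7∈{9}] nothing but 9 survives at r6c7. So r6c7=9.
Step 31. [r9c5∈{2}] r9c5's peers cover all but 2 ⇒ r9c5=2.
Step 32. [r9c4∈{3}] r9c4 is down to just 3, so r9c4=3.
Step 33. [r2c1∈{9}] r2c1 has the single candidate 9, so r2c1=9.
Step 34. [r1c8∈{2}] r1c8's peers cover all but 2, so r1c8=2.
Step 35. [r8c2∈{7}] nothing but 7 survives at r8c2 ⇒ r8c2=7.
Step 36. [r5c1∈{7}] r5c1 has the single candidate 7 ⇒ r5c1=7.
Step 37. [r1c7∈{7}] nothing but 7 survives at r1c7, so r1c7=7.
Step 38. [r6c4∈{6}] r6c4 is down to just 6. So r6c4=6.
Step 39. [r2c4∈{5}] nothing but 5 survives at r2c4, so r2c4=5.
Step 40. [r8c8∈{9}] r8c8's peers cover all but 9, so r8c8=9.
Step 41. [r5c4∈{4}] nothing but 4 survives at r5c4. So r5c4=4.
Step 42. [r1c3∈{8}] r1c3's peers cover all but 8 ⇒ r1c3=8.
Step 43. [r4c3∈{4}] r4c3 is down to just 4, so r4c3=4.
Step 44. [r7c6∈{9}] r7c6 has the single candidate 9. So r7c6=9.
Step 45. [r8c7∈{1}] r8c7's peers cover all but 1. So r8c7=1.
Step 46. [r8c4∈{8}] r8c4 has the single candidate 8. So r8c4=8.
Step 47. [r3c2∈{4}] nothing but 4 survives at r3c2, so r3c2=4.
Step 48. [r8c9∈{5}] nothing but 5 survives at r8c9 ⇒ r8c9=5.
Step 49. [r3c1∈{6}] r3c1's peers cover all but 6. So r3c1=6.
Step 50. [r7c9∈{3}] r7c9 has the single candidate 3, so r7c9=3.
Step 51. [r2c9∈{4}] only 4 remains possible at r2c9. So r2c9=4.
Step 52. [r6c3∈{3}] r6c3 has the single candidate 3. So r6c3=3.

Answer: 5 3 8 1 4 6 7 2 9 / 9 2 1 5 7 8 6 3 4 / 6 4 7 9 3 2 8 5 1 / 8 5 4 2 9 1 3 7 6 / 7 9 6 4 8 3 5 1 2 / 2 1 3 6 5 7 9 4 8 / 4 6 5 7 1 9 2 8 3 / 3 7 2 8 6 4 1 9 5 / 1 8 9 3 2 5 4 6 7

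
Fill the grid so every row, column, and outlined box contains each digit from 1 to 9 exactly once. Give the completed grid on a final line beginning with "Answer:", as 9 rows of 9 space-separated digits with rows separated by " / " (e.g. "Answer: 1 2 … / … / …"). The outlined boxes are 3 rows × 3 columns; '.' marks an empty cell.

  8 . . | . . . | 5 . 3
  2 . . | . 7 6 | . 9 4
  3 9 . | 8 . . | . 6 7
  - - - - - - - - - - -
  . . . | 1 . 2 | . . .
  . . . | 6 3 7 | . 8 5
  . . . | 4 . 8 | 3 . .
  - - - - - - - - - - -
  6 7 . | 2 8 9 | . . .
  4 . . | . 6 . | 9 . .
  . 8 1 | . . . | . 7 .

Step 1. [r2c3∈{5}] only 5 remains possible at r2c3, so r2c3=5.
Step 2. [r8c6∈{1,3,5}] r8c6 is the only open cell in box 8 admitting 1 ⇒ r8c6=1.
Step 3. [r1c6∈{4}] nothing but 4 survives at r1c6. So r1c6=4.
Step 4. [r4c3∈{3,4,6,7,8,9}] r4c3 is the only open cell in row 4 admitting 8 ⇒ r4c3=8.
Step 5. [r9c1∈{5,9}] r9c1 is the only open cell in row 9 admitting 9 ⇒ r9c1=9.
Step 6. [r8c2∈{2,3,5}] 5 has one home in box 7: r8c2. So r8c2=5.
Step 7. [r8c3∈{2,3}] r8c3 is the only open cell in box 7 admitting 2. So r8c3=2.
Step 8. [r2c2∈{1}] r2c2 has the single candidate 1. So r2c2=1.
Step 9. [r4c8∈{4}] r4c8 has the single candidate 4 ⇒ r4c8=4.
Step 10. [r1c2∈{6}] nothing but 6 survives at r1c2. So r1c2=6.
Step 11. [r7c9∈{1}] r7c9 has the single candidate 1. So r7c9=1.
Step 12. [r9c6∈{3,5}] r9c6 is the only open cell in col 6 admitting 3, so r9c6=3.
Step 13. [r6c2∈{2}] r6c2's peers cover all but 2. So r6c2=2.
Step 14. [r1c8∈{1,2}] across col 8, 2 lands solely at r1c8. So r1c8=2.
Step 15. [r6c3∈{6,7,9}] col 3 places 6 nowhere but r6c3, so r6c3=6.
Step 16. [r6c1∈{1,5,7}] 7 has one home in row 6: r6c1. So r6c1=7.
Step 17. [r6c5∈{5,9}] r6c5 is the only open cell in row 6 admitting 5, so r6c5=5.
Step 18. [r3c7∈{1}] only 1 remains possible at r3c7, so r3c7=1.
Step 19. [r9c9∈{2,6}] 2 has one home in col 9: r9c9 ⇒ r9c9=2.
Step 20. [r4c9∈{6,9}] in col 9, 6 fits only at r4c9, so r4c9=6.
Step 21. [r7c8∈{3,5}] row 7 places 5 nowhere but r7c8, so r7c8=5.
Step 22. [r5c2∈{4}] only 4 remains possible at r5c2, so r5c2=4.
Step 23. [r1c5∈{1,9}] 1 has one home in row 1: r1c5. So r1c5=1.
Step 24. [r9c5∈{4}] r9c5's peers cover all but 4. So r9c5=4.
Step 25. [r9c7∈{6}] r9c7's peers cover all but 6 ⇒ r9c7=6.
Step 26. [r8c8∈{3}] r8c8 has the single candidate 3. So r8c8=3.
Step 27. [r1c3∈{7}] r1c3's peers cover all but 7 ⇒ r1c3=7.
Step 28. [r8c4∈{7}] r8c4's peers cover all but 7, so r8c4=7.
Step 29. [r3c3∈{4}] nothing but 4 survives at r3c3. So r3c3=4.
Step 30. [r7c7∈{4}] r7c7's peers cover all but 4 ⇒ r7c7=4.
Step 31. [r4c5∈{9}] r4c5's peers cover all but 9 ⇒ r4c5=9.
Step 32. [r5c1∈{1}] r5c1 has the single candidate 1 ⇒ r5c1=1.
Step 33. [r3c5∈{2}] only 2 remains possible at r3c5, so r3c5=2.
Step 34. [r5c7∈{2}] r5c7 has the single candidate 2. So r5c7=2.
Step 35. [r4c2∈{3}] r4c2 is down to just 3. So r4c2=3.
Step 36. [r2c7∈{8}] nothing but 8 survives at r2c7. So r2c7=8.
Step 37. [r1c4∈{9}] r1c4 has the single candidate 9, so r1c4=9.
Step 38. [r4c1∈{5}] r4c1's peers cover all but 5. So r4c1=5.
Step 39. [r7c3∈{3}] r7c3 is down to just 3. So r7c3=3.
Step 40. [r9c4∈{5}] r9c4 has the single candidate 5, so r9c4=5.
Step 41. [r3c6∈{5}] nothing but 5 survives at r3c6 ⇒ r3c6=5.
Step 42. [r5c3∈{9}] only 9 remains possible at r5c3, so r5c3=9.
Step 43. [r6c9∈{9}] r6c9's peers cover all but 9. So r6c9=9.
Step 44. [r6c8∈{1}] r6c8 is down to just 1, so r6c8=1.
Step 45. [r2c4∈{3}] only 3 remains possible at r2c4 ⇒ r2c4=3.
Step 46. [r4c7∈{7}] r4c7 has the single candidate 7. So r4c7=7.
Step 47. [r8c9∈{8}] r8c9 has the single candidate 8, so r8c9=8.

Answer: 8 6 7 9 1 4 5 2 3 / 2 1 5 3 7 6 8 9 4 / 3 9 4 8 2 5 1 6 7 / 5 3 8 1 9 2 7 4 6 / 1 4 9 6 3 7 2 8 5 / 7 2 6 4 5 8 3 1 9 / 6 7 3 2 8 9 4 5 1 / 4 5 2 7 6 1 9 3 8 / 9 8 1 5 4 3 6 7 2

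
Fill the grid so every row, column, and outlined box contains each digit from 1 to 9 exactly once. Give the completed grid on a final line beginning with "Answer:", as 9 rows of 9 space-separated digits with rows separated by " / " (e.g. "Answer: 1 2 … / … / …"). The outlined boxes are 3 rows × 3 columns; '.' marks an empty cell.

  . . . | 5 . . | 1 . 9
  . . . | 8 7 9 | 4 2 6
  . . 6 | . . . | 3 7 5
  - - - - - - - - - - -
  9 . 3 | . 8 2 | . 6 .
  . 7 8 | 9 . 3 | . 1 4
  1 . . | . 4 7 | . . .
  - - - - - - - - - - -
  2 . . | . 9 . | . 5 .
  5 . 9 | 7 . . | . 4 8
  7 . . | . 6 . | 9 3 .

Step 1. [r8c6∈{1}] nothing but 1 survives at r8c6, so r8c6=1.
Step 2. [r3c6∈{4}] nothing but 4 survives at r3c6. So r3c6=4.
Step 3. [r1c5∈{2,3}] across box 2, 3 lands solely at r1c5. So r1c5=3.
Step 4. [r4c2∈{4,5}] 4 has one home in row 4: r4c2. So r4c2=4.
Step 5. [r5c7∈{2,5}] 2 has one home in row 5: r5c7. So r5c7=2.
Step 6. [r8c2∈{3,6}] across row 8, 3 lands solely at r8c2 ⇒ r8c2=3.
Step 7. [r7c2∈{1,6,8}] across box 7, 6 lands solely at r7c2. So r7c2=6.
Step 8. [r9c2∈{1,8}] in box 7, 8 fits only at r9c2. So r9c2=8.
Step 9. [r1c2∈{2}] r1c2's peers cover all but 2. So r1c2=2.
Step 10. [r6c2∈{5}] r6c2 has the single candidate 5. So r6c2=5.
Step 11. [r3c5∈{1,2}] across col 5, 1 lands solely at r3c5, so r3c5=1.
Step 12. [r1c1∈{4,8}] 4 has one home in col 1: r1c1, so r1c1=4.
Step 13. [r7c7∈{7}] r7c7 is down to just 7, so r7c7=7.
Step 14. [r7c9∈{1}] nothing but 1 survives at r7c9, so r7c9=1.
Step 15. [r7c3∈{4}] r7c3's peers cover all but 4 ⇒ r7c3=4.
Step 16. [r6c7∈{8}] r6c7 has the single candidate 8, so r6c7=8.
Step 17. [r3c4∈{2}] only 2 remains possible at r3c4, so r3c4=2.
Step 18. [r9c3∈{1}] r9c3 is down to just 1 ⇒ r9c3=1.
Step 19. [r6c3∈{2}] r6c3 has the single candidate 2, so r6c3=2.
Step 20. [r9c6∈{5}] r9c6 has the single candidate 5. So r9c6=5.
Step 21. [r6c9∈{3}] r6c9's peers cover all but 3 ⇒ r6c9=3.
Step 22. [r1c8∈{8}] only 8 remains possible at r1c8 ⇒ r1c8=8.
Step 23. [r2c1∈{3}] r2c1 is down to just 3 ⇒ r2c1=3.
Step 24. [r9c9∈{2}] r9c9 has the single candidate 2, so r9c9=2.
Step 25. [r7c6∈{8}] r7c6 has the single candidate 8, so r7c6=8.
Step 26. [r5c1∈{6}] r5c1's peers cover all but 6, so r5c1=6.
Step 27. [r2c2∈{1}] r2c2 has the single candidate 1. So r2c2=1.
Step 28. [r6c8∈{9}] r6c8 has the single candidate 9, so r6c8=9.
Step 29. [r8c7∈{6}] r8c7 has the single candidate 6, so r8c7=6.
Step 30. [r4c9∈{7}] r4c9 is down to just 7 ⇒ r4c9=7.
Step 31. [r4c7∈{5}] r4c7 has the single candidate 5 ⇒ r4c7=5.
Step 32. [r9c4∈{4}] r9c4 is down to just 4, so r9c4=4.
Step 33. [r1c6∈{6}] r1c6 is down to just 6, so r1c6=6.
Step 34. [r3c2∈{9}] r3c2 is down to just 9 ⇒ r3c2=9.
Step 35. [r1c3∈{7}] r1c3 has the single candidate 7 ⇒ r1c3=7.
Step 36. [r3c1∈{8}] only 8 remains possible at r3c1. So r3c1=8.
Step 37. [r5c5∈{5}] r5c5 is down to just 5, so r5c5=5.
Step 38. [r4c4∈{1}] only 1 remains possible at r4c4 ⇒ r4c4=1.
Step 39. [r7c4∈{3}] r7c4 has the single candidate 3. So r7c4=3.
Step 40. [r2c3∈{5}] r2c3's peers cover all but 5. So r2c3=5.
Step 41. [r6c4∈{6}] only 6 remains possible at r6c4, so r6c4=6.
Step 42. [r8c5∈{2}] r8c5 is down to just 2. So r8c5=2.

Answer: 4 2 7 5 3 6 1 8 9 / 3 1 5 8 7 9 4 2 6 / 8 9 6 2 1 4 3 7 5 / 9 4 3 1 8 2 5 6 7 / 6 7 8 9 5 3 2 1 4 / 1 5 2 6 4 7 8 9 3 / 2 6 4 3 9 8 7 5 1 / 5 3 9 7 2 1 6 4 8 / 7 8 1 4 6 5 9 3 2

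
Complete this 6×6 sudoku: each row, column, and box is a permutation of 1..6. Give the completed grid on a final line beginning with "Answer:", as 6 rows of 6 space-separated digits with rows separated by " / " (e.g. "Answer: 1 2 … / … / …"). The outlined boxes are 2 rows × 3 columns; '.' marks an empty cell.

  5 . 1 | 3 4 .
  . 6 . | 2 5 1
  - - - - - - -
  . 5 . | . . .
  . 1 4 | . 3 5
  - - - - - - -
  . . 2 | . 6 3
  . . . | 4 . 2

Step 1. [r2c3∈{3}] r2c3 is down to just 3. So r2c3=3.
Step 2. [r3c3∈{6}] r3c3's peers cover all but 6, so r3c3=6.
Step 3. [r6c5∈{1}] r6c5 has the single candidate 1. So r6c5=1.
Step 4. [r3c1∈{2,3}] in row 3, 3 fits only at r3c1. So r3c1=3.
Step 5. [r5c1∈{1,4}] r5c1 is the only open cell in row 5 admitting 1. So r5c1=1.
Step 6. [r1c6∈{6}] r1c6 is down to just 6 ⇒ r1c6=6.
Step 7. [r6c1∈{6}] r6c1 has the single candidate 6 ⇒ r6c1=6.
Step 8. [r3c5∈{2}] r3c5 has the single candidate 2. So r3c5=2.
Step 9. [r4c1∈{2}] r4c1 has the single candidate 2, so r4c1=2.
Step 10. [r5c2∈{4}] r5c2 is down to just 4 ⇒ r5c2=4.
Step 11. [r1c2∈{2}] only 2 remains possible at r1c2, so r1c2=2.
Step 12. [r3c6∈{4}] r3c6 has the single candidate 4. So r3c6=4.
Step 13. [r3c4∈{1}] nothing but 1 survives at r3c4, so r3c4=1.
Step 14. [r6c3∈{5}] r6c3 is down to just 5, so r6c3=5.
Step 15. [r6c2∈{3}] only 3 remains possible at r6c2, so r6c2=3.
Step 16. [r2c1∈{4}] only 4 remains possible at r2c1. So r2c1=4.
Step 17. [r5c4∈{5}] r5c4's peers cover all but 5, so r5c4=5.
Step 18. [r4c4∈{6}] r4c4 is down to just 6. So r4c4=6.

Answer: 5 2 1 3 4 6 / 4 6 3 2 5 1 / 3 5 6 1 2 4 / 2 1 4 6 3 5 / 1 4 2 5 6 3 / 6 3 5 4 1 2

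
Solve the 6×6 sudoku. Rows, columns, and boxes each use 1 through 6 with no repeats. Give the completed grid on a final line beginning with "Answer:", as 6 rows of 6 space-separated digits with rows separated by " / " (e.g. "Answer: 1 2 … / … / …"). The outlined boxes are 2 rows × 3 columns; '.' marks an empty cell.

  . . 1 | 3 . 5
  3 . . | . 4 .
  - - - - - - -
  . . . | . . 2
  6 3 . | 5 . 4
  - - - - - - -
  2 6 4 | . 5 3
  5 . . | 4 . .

Step 1. [r2c4∈{1,2,6}] 2 has one home in col 4: r2c4 ⇒ r2c4=2.
Step 2. [r3c1∈{1,4}] 1 has one home in col 1: r3c1, so r3c1=1.
Step 3. [r1c5∈{6}] only 6 remains possible at r1c5 ⇒ r1c5=6.
Step 4. [r3c3∈{5}] r3c3 has the single candidate 5. So r3c3=5.
Step 5. [r6c2∈{1}] r6c2 has the single candidate 1. So r6c2=1.
Step 6. [r1c2∈{2,4}] r1c2 is the only open cell in row 1 admitting 2, so r1c2=2.
Step 7. [r3c5∈{3}] r3c5 is down to just 3, so r3c5=3.
Step 8. [r6c6∈{6}] only 6 remains possible at r6c6, so r6c6=6.
Step 9. [r3c2∈{4}] only 4 remains possible at r3c2, so r3c2=4.
Step 10. [r3c4∈{6}] only 6 remains possible at r3c4 ⇒ r3c4=6.
Step 11. [r4c3∈{2}] only 2 remains possible at r4c3, so r4c3=2.
Step 12. [r5c4∈{1}] only 1 remains possible at r5c4 ⇒ r5c4=1.
Step 13. [r4c5∈{1}] r4c5's peers cover all but 1 ⇒ r4c5=1.
Step 14. [r2c2∈{5}] r2c2 is down to just 5. So r2c2=5.
Step 15. [r1c1∈{4}] nothing but 4 survives at r1c1. So r1c1=4.
Step 16. [r2c6∈{1}] r2c6 is down to just 1, so r2c6=1.
Step 17. [r6c3∈{3}] only 3 remains possible at r6c3 ⇒ r6c3=3.
Step 18. [r2c3∈{6}] r2c3's peers cover all but 6. So r2c3=6.
Step 19. [r6c5∈{2}] only 2 remains possible at r6c5, so r6c5=2.

Answer: 4 2 1 3 6 5 / 3 5 6 2 4 1 / 1 4 5 6 3 2 / 6 3 2 5 1 4 / 2 6 4 1 5 3 / 5 1 3 4 2 6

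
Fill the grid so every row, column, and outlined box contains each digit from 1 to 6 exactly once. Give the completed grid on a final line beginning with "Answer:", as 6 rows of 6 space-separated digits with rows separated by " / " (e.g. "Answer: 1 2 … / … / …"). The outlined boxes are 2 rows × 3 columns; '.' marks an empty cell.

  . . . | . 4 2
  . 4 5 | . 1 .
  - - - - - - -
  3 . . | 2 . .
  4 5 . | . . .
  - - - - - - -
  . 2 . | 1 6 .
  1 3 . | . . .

Step 1. [r3c6∈{1,4,5,6}] r3c6 is the only open cell in row 3 admitting 4. So r3c6=4.
Step 2. [r1c1∈{6}] only 6 remains possible at r1c1, so r1c1=6.
Step 3. [r6c3∈{4,6}] row 6 places 6 nowhere but r6c3, so r6c3=6.
Step 4. [r5c6∈{3,5}] in row 5, 3 fits only at r5c6 ⇒ r5c6=3.
Step 5. [r2c4∈{3,6}] r2c4 is the only open cell in row 2 admitting 3. So r2c4=3.
Step 6. [r3c3∈{1}] r3c3 is down to just 1 ⇒ r3c3=1.
Step 7. [r6c6∈{5}] r6c6's peers cover all but 5 ⇒ r6c6=5.
Step 8. [r2c6∈{6}] r2c6 is down to just 6 ⇒ r2c6=6.
Step 9. [r1c4∈{5}] r1c4 is down to just 5, so r1c4=5.
Step 10. [r4c6∈{1}] r4c6's peers cover all but 1, so r4c6=1.
Step 11. [r4c3∈{2}] r4c3's peers cover all but 2, so r4c3=2.
Step 12. [r1c3∈{3}] nothing but 3 survives at r1c3, so r1c3=3.
Step 13. [r6c4∈{4}] nothing but 4 survives at r6c4 ⇒ r6c4=4.
Step 14. [r5c1∈{5}] nothing but 5 survives at r5c1. So r5c1=5.
Step 15. [r5c3∈{4}] only 4 remains possible at r5c3. So r5c3=4.
Step 16. [r3c5∈{5}] nothing but 5 survives at r3c5. So r3c5=5.
Step 17. [r3c2∈{6}] r3c2's peers cover all but 6. So r3c2=6.
Step 18. [r4c4∈{6}] r4c4 has the single candidate 6, so r4c4=6.
Step 19. [r1c2∈{1}] only 1 remains possible at r1c2 ⇒ r1c2=1.
Step 20. [r2c1∈{2}] r2c1 is down to just 2, so r2c1=2.
Step 21. [r6c5∈{2}] r6c5 has the single candidate 2 ⇒ r6c5=2.
Step 22. [r4c5∈{3}] nothing but 3 survives at r4c5 ⇒ r4c5=3.

Answer: 6 1 3 5 4 2 / 2 4 5 3 1 6 / 3 6 1 2 5 4 / 4 5 2 6 3 1 / 5 2 4 1 6 3 / 1 3 6 4 2 5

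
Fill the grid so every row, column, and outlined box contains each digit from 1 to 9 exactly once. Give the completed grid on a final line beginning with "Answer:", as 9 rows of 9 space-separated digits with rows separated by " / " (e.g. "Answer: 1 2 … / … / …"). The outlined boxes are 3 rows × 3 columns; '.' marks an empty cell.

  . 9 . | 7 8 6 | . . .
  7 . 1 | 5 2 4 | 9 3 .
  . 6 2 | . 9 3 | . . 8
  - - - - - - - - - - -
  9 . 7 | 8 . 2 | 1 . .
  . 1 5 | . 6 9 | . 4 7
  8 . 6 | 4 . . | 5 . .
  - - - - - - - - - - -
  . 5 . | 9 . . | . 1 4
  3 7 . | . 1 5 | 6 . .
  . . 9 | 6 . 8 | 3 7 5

Step 1. [r5c1∈{2}] r5c1 has the single candidate 2 ⇒ r5c1=2.
Step 2. [r8c8∈{2,8,9}] in col 8, 8 fits only at r8c8. So r8c8=8.
Step 3. [r6c2∈{3}] r6c2 is down to just 3, so r6c2=3.
Step 4. [r8c3∈{4}] nothing but 4 survives at r8c3. So r8c3=4.
Step 5. [r4c9∈{3,6}] col 9 places 3 nowhere but r4c9. So r4c9=3.
Step 6. [r6c5∈{7}] only 7 remains possible at r6c5 ⇒ r6c5=7.
Step 7. [r7c7∈{2}] r7c7 has the single candidate 2, so r7c7=2.
Step 8. [r6c8∈{2,9}] across col 8, 9 lands solely at r6c8, so r6c8=9.
Step 9. [r1c7∈{4}] r1c7 is down to just 4 ⇒ r1c7=4.
Step 10. [r3c8∈{5}] r3c8's peers cover all but 5 ⇒ r3c8=5.
Step 11. [r6c9∈{2}] only 2 remains possible at r6c9, so r6c9=2.
Step 12. [r1c9∈{1}] r1c9's peers cover all but 1. So r1c9=1.
Step 13. [r2c9∈{6}] only 6 remains possible at r2c9 ⇒ r2c9=6.
Step 14. [r3c1∈{4}] r3c1 has the single candidate 4, so r3c1=4.
Step 15. [r4c8∈{6}] r4c8 has the single candidate 6, so r4c8=6.
Step 16. [r8c9∈{9}] only 9 remains possible at r8c9. So r8c9=9.
Step 17. [r8c4∈{2}] r8c4's peers cover all but 2 ⇒ r8c4=2.
Step 18. [r5c4∈{3}] r5c4 has the single candidate 3, so r5c4=3.
Step 19. [r3c7∈{7}] only 7 remains possible at r3c7, so r3c7=7.
Step 20. [r1c8∈{2}] nothing but 2 survives at r1c8, so r1c8=2.
Step 21. [r9c1∈{1}] only 1 remains possible at r9c1. So r9c1=1.
Step 22. [r4c5∈{5}] r4c5's peers cover all but 5 ⇒ r4c5=5.
Step 23. [r7c5∈{3}] only 3 remains possible at r7c5 ⇒ r7c5=3.
Step 24. [r1c1∈{5}] r1c1's peers cover all but 5, so r1c1=5.
Step 25. [r6c6∈{1}] nothing but 1 survives at r6c6, so r6c6=1.
Step 26. [r2c2∈{8}] r2c2 is down to just 8, so r2c2=8.
Step 27. [r3c4∈{1}] r3c4 is down to just 1. So r3c4=1.
Step 28. [r7c1∈{6}] nothing but 6 survives at r7c1 ⇒ r7c1=6.
Step 29. [r9c2∈{2}] r9c2 is down to just 2 ⇒ r9c2=2.
Step 30. [r7c3∈{8}] r7c3 has the single candidate 8. So r7c3=8.
Step 31. [r9c5∈{4}] r9c5 has the single candidate 4. So r9c5=4.
Step 32. [r7c6∈{7}] only 7 remains possible at r7c6 ⇒ r7c6=7.
Step 33. [r5c7∈{8}] only 8 remains possible at r5c7 ⇒ r5c7=8.
Step 34. [r1c3∈{3}] r1c3's peers cover all but 3. So r1c3=3.
Step 35. [r4c2∈{4}] only 4 remains possible at r4c2, so r4c2=4.

Answer: 5 9 3 7 8 6 4 2 1 / 7 8 1 5 2 4 9 3 6 / 4 6 2 1 9 3 7 5 8 / 9 4 7 8 5 2 1 6 3 / 2 1 5 3 6 9 8 4 7 / 8 3 6 4 7 1 5 9 2 / 6 5 8 9 3 7 2 1 4 / 3 7 4 2 1 5 6 8 9 / 1 2 9 6 4 8 3 7 5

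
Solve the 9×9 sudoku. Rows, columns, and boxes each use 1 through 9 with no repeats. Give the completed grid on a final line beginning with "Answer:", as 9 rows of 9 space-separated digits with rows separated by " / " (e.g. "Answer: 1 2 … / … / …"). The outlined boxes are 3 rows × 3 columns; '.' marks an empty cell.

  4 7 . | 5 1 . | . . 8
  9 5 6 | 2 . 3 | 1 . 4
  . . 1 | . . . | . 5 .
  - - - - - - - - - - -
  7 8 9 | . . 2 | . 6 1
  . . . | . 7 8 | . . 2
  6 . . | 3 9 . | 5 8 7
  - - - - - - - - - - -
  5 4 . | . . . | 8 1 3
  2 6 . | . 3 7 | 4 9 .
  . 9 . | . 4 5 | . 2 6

Step 1. [r3c4∈{4,6,7,8,9}] in col 4, 7 fits only at r3c4 ⇒ r3c4=7.
Step 2. [r1c8∈{3}] only 3 remains possible at r1c8, so r1c8=3.
Step 3. [r9c1∈{1,3,8}] r9c1 is the only open cell in box 7 admitting 1, so r9c1=1.
Step 4. [r5c1∈{3}] r5c1 is down to just 3, so r5c1=3.
Step 5. [r6c6∈{1,4}] in col 6, 1 fits only at r6c6, so r6c6=1.
Step 6. [r3c9∈{9}] r3c9 is down to just 9, so r3c9=9.
Step 7. [r1c3∈{2}] nothing but 2 survives at r1c3, so r1c3=2.
Step 8. [r9c3∈{3,7,8}] across row 9, 3 lands solely at r9c3. So r9c3=3.
Step 9. [r1c6∈{6,9}] in row 1, 9 fits only at r1c6 ⇒ r1c6=9.
Step 10. [r7c6∈{6}] r7c6 is down to just 6. So r7c6=6.
Step 11. [r3c5∈{6,8}] r3c5 is the only open cell in col 5 admitting 6, so r3c5=6.
Step 12. [r5c8∈{4}] r5c8 has the single candidate 4 ⇒ r5c8=4.
Step 13. [r9c4∈{8}] r9c4 is down to just 8, so r9c4=8.
Step 14. [r3c1∈{8}] only 8 remains possible at r3c1. So r3c1=8.
Step 15. [r8c4∈{1}] only 1 remains possible at r8c4. So r8c4=1.
Step 16. [r3c2∈{3}] only 3 remains possible at r3c2, so r3c2=3.
Step 17. [r7c3∈{7}] r7c3 is down to just 7. So r7c3=7.
Step 18. [r4c7∈{3}] only 3 remains possible at r4c7 ⇒ r4c7=3.
Step 19. [r2c5∈{8}] r2c5 is down to just 8. So r2c5=8.
Step 20. [r5c4∈{6}] r5c4's peers cover all but 6. So r5c4=6.
Step 21. [r2c8∈{7}] r2c8 is down to just 7. So r2c8=7.
Step 22. [r9c7∈{7}] only 7 remains possible at r9c7, so r9c7=7.
Step 23. [r4c4∈{4}] r4c4 has the single candidate 4. So r4c4=4.
Step 24. [r5c2∈{1}] r5c2 is down to just 1. So r5c2=1.
Step 25. [r5c3∈{5}] only 5 remains possible at r5c3, so r5c3=5.
Step 26. [r4c5∈{5}] r4c5's peers cover all but 5. So r4c5=5.
Step 27. [r8c3∈{8}] r8c3 has the single candidate 8. So r8c3=8.
Step 28. [r6c2∈{2}] only 2 remains possible at r6c2, so r6c2=2.
Step 29. [r6c3∈{4}] r6c3's peers cover all but 4. So r6c3=4.
Step 30. [r5c7∈{9}] r5c7 has the single candidate 9. So r5c7=9.
Step 31. [r7c4∈{9}] r7c4 is down to just 9, so r7c4=9.
Step 32. [r3c6∈{4}] only 4 remains possible at r3c6. So r3c6=4.
Step 33. [r3c7∈{2}] r3c7 has the single candidate 2 ⇒ r3c7=2.
Step 34. [r8c9∈{5}] r8c9's peers cover all but 5 ⇒ r8c9=5.
Step 35. [r7c5∈{2}] r7c5's peers cover all but 2. So r7c5=2.
Step 36. [r1c7∈{6}] nothing but 6 survives at r1c7. So r1c7=6.

Answer: 4 7 2 5 1 9 6 3 8 / 9 5 6 2 8 3 1 7 4 / 8 3 1 7 6 4 2 5 9 / 7 8 9 4 5 2 3 6 1 / 3 1 5 6 7 8 9 4 2 / 6 2 4 3 9 1 5 8 7 / 5 4 7 9 2 6 8 1 3 / 2 6 8 1 3 7 4 9 5 / 1 9 3 8 4 5 7 2 6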